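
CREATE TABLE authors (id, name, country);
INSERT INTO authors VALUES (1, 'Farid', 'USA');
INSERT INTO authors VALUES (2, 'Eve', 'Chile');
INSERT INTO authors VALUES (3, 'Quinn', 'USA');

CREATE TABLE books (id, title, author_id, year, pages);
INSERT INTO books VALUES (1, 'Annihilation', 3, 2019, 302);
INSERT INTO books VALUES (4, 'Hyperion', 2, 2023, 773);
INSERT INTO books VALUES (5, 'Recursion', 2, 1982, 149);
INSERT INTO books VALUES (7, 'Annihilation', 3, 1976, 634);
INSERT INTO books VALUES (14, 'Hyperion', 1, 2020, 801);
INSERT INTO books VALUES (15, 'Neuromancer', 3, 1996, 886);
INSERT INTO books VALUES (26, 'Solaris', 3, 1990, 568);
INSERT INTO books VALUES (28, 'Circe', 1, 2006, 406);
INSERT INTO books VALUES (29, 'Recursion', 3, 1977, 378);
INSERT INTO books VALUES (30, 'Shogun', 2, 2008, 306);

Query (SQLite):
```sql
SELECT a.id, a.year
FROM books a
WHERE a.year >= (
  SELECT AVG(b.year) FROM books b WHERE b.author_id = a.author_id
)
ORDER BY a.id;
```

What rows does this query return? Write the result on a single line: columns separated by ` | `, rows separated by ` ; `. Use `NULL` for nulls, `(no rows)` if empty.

For each books row a, compute AVG(year) over rows sharing a.author_id.
Keep row a if a.year >= that per-group AVG.
  author_id=1: AVG(year) = 2013.0
  author_id=2: AVG(year) = 2004.333333
  author_id=3: AVG(year) = 1991.6

1 | 2019 ; 4 | 2023 ; 14 | 2020 ; 15 | 1996 ; 30 | 2008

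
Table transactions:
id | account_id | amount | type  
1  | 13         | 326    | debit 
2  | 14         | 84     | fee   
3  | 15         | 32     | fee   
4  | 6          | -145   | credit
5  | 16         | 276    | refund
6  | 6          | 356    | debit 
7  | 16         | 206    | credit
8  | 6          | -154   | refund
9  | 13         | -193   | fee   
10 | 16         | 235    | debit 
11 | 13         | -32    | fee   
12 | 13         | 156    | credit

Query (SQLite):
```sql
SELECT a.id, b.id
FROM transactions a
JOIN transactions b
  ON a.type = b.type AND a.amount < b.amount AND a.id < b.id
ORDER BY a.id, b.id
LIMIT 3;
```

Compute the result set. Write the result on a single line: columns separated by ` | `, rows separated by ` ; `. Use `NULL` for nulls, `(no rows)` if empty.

Pairs (a,b) with same type, a.amount < b.amount, a.id < b.id.
type groups: credit:{4,7,12} debit:{1,6,10} fee:{2,3,9,11} refund:{5,8}
Ordered by (a.id, b.id); first 3.

1 | 6 ; 4 | 7 ; 4 | 12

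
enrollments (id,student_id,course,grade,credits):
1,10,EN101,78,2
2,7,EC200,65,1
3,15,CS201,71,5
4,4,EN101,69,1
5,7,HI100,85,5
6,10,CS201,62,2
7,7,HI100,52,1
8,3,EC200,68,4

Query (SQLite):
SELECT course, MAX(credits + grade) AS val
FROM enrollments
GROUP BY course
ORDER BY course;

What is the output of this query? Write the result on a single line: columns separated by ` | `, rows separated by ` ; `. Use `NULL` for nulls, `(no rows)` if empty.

For each row compute credits + grade.
Group by course; take MAX of the expression per group.
  CS201: ids {3, 6} → MAX(credits + grade)=76
  EC200: ids {2, 8} → MAX(credits + grade)=72
  EN101: ids {1, 4} → MAX(credits + grade)=80
  HI100: ids {5, 7} → MAX(credits + grade)=90

CS201 | 76 ; EC200 | 72 ; EN101 | 80 ; HI100 | 90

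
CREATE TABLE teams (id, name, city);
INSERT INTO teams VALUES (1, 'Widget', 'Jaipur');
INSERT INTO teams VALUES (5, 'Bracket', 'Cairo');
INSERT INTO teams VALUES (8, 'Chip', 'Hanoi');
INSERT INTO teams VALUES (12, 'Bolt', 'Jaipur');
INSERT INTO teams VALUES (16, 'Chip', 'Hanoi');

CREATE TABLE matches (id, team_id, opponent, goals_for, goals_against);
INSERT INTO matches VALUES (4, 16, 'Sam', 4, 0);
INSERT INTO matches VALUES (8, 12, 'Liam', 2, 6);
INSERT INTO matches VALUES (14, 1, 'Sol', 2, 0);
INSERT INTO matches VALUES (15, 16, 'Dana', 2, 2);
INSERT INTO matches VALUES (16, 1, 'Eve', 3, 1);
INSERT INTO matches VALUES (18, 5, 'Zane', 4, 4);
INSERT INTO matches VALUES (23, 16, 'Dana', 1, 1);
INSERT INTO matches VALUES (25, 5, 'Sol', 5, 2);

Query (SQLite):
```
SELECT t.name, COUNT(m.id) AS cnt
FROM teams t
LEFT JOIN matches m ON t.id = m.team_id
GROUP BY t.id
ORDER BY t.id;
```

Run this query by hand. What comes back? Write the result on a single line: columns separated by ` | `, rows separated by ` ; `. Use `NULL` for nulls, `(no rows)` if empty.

LEFT JOIN keeps every teams row; unmatched ones get NULL for matches columns.
Group by teams.id and compute COUNT(m.id). COUNT(col) of an all-NULL group is 0.
  1: ids {14, 16} → COUNT(m.id)=2
  5: ids {18, 25} → COUNT(m.id)=2
  8: ids {—} → COUNT(m.id)=0
  12: ids {8} → COUNT(m.id)=1
  16: ids {4, 15, 23} → COUNT(m.id)=3

Widget | 2 ; Bracket | 2 ; Chip | 0 ; Bolt | 1 ; Chip | 3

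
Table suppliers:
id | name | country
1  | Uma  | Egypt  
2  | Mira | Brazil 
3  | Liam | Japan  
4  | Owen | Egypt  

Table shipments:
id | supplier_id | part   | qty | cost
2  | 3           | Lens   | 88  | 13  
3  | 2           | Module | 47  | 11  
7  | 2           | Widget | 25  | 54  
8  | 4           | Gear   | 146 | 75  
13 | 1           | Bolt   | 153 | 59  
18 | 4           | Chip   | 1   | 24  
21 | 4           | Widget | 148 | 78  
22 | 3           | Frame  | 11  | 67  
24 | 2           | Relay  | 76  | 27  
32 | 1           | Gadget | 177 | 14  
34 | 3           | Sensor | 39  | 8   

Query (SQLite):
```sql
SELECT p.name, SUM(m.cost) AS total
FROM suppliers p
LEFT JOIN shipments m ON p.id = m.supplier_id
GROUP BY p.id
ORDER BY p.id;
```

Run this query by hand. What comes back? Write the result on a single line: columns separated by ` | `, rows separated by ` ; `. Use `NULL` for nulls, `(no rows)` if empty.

LEFT JOIN keeps every suppliers row; unmatched ones get NULL for shipments columns.
Group by suppliers.id and compute SUM(m.cost). SUM over an all-NULL group is NULL.
  1: ids {13, 32} → SUM(m.cost)=73
  2: ids {3, 7, 24} → SUM(m.cost)=92
  3: ids {2, 22, 34} → SUM(m.cost)=88
  4: ids {8, 18, 21} → SUM(m.cost)=177

Uma | 73 ; Mira | 92 ; Liam | 88 ; Owen | 177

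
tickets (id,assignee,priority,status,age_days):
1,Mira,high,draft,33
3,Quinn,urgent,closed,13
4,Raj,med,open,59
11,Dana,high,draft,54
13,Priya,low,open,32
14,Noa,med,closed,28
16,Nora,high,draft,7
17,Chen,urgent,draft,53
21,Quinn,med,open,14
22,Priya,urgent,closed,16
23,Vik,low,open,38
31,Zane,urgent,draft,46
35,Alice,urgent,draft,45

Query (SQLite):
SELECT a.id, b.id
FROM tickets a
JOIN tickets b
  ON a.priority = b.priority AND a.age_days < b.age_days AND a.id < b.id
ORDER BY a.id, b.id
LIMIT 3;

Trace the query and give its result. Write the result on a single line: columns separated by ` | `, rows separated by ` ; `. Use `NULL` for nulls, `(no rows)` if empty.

Pairs (a,b) with same priority, a.age_days < b.age_days, a.id < b.id.
priority groups: high:{1,11,16} low:{13,23} med:{4,14,21} urgent:{3,17,22,31,35}
Ordered by (a.id, b.id); first 3.

1 | 11 ; 3 | 17 ; 3 | 22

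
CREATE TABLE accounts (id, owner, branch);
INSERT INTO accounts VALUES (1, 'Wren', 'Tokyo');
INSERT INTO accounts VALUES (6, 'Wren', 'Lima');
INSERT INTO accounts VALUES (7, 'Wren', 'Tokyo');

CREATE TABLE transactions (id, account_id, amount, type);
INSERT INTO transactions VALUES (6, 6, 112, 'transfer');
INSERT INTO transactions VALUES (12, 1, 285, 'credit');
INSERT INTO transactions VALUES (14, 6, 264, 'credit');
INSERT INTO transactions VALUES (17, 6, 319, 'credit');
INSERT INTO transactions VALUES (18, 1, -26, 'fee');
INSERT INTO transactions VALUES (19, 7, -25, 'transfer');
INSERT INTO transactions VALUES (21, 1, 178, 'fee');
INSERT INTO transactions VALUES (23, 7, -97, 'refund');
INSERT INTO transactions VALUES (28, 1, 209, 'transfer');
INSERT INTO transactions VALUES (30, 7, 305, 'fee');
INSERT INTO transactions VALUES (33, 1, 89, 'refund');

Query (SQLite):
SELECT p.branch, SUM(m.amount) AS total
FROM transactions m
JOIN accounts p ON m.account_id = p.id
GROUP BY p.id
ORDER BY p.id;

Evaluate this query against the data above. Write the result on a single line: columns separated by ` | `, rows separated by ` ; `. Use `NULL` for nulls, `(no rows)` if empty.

Join each transactions row to its accounts via account_id.
Group joined rows by accounts.id; compute SUM(m.amount) per group.
  1: ids {12, 18, 21, 28, 33} → SUM(m.amount)=735
  6: ids {6, 14, 17} → SUM(m.amount)=695
  7: ids {19, 23, 30} → SUM(m.amount)=183

Tokyo | 735 ; Lima | 695 ; Tokyo | 183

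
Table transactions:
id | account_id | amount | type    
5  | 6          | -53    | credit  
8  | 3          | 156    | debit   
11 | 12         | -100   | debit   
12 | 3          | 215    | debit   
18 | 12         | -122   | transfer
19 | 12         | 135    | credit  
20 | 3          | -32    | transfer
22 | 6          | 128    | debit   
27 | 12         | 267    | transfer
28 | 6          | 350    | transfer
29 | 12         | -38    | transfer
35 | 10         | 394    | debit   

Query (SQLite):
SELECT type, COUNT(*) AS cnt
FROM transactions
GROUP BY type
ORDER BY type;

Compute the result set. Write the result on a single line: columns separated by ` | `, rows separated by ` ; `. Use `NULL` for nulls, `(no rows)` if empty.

Partition transactions by type; compute COUNT(*) within each group.
  credit: ids {5, 19} → COUNT(*)=2
  debit: ids {8, 11, 12, 22, 35} → COUNT(*)=5
  transfer: ids {18, 20, 27, 28, 29} → COUNT(*)=5

credit | 2 ; debit | 5 ; transfer | 5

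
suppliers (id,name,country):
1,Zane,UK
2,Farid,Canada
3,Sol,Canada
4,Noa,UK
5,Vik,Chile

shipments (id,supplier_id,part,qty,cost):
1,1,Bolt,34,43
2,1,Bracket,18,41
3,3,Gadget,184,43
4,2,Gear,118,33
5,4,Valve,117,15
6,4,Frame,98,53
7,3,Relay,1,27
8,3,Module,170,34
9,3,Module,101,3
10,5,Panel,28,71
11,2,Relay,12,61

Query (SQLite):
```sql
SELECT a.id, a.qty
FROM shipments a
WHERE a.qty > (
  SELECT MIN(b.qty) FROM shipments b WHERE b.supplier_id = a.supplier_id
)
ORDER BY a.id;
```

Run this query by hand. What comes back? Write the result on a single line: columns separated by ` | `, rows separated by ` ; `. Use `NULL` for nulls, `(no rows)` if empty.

For each shipments row a, compute MIN(qty) over rows sharing a.supplier_id.
Keep row a if a.qty > that per-group MIN.
  supplier_id=1: MIN(qty) = 18
  supplier_id=2: MIN(qty) = 12
  supplier_id=3: MIN(qty) = 1
  supplier_id=4: MIN(qty) = 98
  supplier_id=5: MIN(qty) = 28

1 | 34 ; 3 | 184 ; 4 | 118 ; 5 | 117 ; 8 | 170 ; 9 | 101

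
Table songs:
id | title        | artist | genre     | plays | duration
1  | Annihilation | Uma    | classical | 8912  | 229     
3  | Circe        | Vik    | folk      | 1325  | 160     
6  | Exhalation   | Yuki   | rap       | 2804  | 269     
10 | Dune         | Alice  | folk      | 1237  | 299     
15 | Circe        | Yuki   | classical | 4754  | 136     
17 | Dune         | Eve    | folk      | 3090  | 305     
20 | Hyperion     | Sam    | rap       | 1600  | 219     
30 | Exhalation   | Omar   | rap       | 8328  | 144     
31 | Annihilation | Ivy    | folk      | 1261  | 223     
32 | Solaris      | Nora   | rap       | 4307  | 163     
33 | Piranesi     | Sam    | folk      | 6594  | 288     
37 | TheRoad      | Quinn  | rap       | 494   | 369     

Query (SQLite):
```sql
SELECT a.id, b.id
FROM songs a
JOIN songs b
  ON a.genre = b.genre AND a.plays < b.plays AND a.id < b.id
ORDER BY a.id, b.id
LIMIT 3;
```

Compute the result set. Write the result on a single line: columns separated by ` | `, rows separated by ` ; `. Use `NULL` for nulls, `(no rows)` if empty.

Pairs (a,b) with same genre, a.plays < b.plays, a.id < b.id.
genre groups: classical:{1,15} folk:{3,10,17,31,33} rap:{6,20,30,32,37}
Ordered by (a.id, b.id); first 3.

3 | 17 ; 3 | 33 ; 6 | 30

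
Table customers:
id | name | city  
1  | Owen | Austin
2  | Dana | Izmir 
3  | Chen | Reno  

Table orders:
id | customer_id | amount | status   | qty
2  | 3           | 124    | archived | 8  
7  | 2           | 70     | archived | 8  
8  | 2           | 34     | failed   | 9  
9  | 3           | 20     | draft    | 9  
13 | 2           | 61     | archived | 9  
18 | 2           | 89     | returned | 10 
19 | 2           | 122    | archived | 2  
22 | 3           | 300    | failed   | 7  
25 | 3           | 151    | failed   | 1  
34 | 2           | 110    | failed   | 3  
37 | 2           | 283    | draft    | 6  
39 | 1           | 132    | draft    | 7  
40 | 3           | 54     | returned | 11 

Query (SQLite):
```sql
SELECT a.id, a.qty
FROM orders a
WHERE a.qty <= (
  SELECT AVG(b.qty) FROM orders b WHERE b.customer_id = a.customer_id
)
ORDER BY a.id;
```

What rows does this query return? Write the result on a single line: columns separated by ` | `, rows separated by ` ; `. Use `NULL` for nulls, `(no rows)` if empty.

19 | 2 ; 22 | 7 ; 25 | 1 ; 34 | 3 ; 37 | 6 ; 39 | 7

For each orders row a, compute AVG(qty) over rows sharing a.customer_id.
Keep row a if a.qty <= that per-group AVG.
  customer_id=1: AVG(qty) = 7.0
  customer_id=2: AVG(qty) = 6.714286
  customer_id=3: AVG(qty) = 7.2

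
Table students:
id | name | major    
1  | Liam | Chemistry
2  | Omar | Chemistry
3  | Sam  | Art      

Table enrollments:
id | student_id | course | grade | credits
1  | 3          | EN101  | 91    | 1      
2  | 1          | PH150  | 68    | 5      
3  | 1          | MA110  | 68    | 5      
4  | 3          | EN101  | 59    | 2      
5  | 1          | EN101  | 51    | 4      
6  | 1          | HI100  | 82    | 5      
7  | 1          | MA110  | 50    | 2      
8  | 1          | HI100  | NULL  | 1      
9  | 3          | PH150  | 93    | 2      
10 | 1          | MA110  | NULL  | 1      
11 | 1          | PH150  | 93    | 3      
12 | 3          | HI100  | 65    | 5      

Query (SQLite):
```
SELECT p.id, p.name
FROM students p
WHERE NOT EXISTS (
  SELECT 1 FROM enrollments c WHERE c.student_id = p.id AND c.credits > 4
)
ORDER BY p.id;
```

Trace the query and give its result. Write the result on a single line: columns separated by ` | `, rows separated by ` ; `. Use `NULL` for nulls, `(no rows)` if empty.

2 | Omar

For each students row, check whether any enrollments with matching student_id has credits > 4.
Keep rows where that is false.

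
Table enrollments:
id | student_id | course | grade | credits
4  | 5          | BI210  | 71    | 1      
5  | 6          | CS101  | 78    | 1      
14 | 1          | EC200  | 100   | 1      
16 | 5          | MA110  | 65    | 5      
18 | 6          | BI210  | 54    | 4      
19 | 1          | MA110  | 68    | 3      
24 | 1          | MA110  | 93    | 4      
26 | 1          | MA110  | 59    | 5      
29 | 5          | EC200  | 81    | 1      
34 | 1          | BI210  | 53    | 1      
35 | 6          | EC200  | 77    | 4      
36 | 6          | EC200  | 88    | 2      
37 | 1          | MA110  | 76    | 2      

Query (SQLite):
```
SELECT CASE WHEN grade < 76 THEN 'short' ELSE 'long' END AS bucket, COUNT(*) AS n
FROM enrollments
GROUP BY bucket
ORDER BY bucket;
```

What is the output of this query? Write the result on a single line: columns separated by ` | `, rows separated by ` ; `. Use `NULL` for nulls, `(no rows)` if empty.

long | 7 ; short | 6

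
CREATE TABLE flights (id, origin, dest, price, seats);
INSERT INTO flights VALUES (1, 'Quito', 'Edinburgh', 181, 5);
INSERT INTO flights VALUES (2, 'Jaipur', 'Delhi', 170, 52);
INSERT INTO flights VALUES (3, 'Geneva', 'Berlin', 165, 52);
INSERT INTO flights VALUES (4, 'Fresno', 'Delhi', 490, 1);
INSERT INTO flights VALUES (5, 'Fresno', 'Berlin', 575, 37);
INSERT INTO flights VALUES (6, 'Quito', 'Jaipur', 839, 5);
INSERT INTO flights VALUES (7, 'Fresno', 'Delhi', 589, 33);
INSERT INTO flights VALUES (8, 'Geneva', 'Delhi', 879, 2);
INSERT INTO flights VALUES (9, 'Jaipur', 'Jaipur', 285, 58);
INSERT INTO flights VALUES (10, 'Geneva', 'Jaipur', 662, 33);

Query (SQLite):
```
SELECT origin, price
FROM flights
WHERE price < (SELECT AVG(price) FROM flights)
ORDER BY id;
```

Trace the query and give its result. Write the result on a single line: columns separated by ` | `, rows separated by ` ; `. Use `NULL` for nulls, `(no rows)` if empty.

Quito | 181 ; Jaipur | 170 ; Geneva | 165 ; Jaipur | 285

Scalar subquery: AVG(price) over all flights rows = 483.5.
Keep rows where price < that value.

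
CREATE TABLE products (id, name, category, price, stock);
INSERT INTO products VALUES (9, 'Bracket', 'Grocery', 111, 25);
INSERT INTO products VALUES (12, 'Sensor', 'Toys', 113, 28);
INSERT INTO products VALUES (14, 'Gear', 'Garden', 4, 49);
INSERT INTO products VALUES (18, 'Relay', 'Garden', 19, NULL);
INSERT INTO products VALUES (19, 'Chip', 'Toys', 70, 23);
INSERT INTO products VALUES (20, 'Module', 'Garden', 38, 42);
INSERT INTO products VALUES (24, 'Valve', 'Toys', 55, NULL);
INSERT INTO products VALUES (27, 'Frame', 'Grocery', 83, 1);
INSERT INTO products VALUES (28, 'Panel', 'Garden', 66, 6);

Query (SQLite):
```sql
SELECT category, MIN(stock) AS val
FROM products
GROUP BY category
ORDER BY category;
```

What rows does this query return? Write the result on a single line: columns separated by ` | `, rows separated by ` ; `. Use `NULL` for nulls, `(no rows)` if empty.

Garden | 6 ; Grocery | 1 ; Toys | 23

Partition products by category; compute MIN(stock) within each group.
  Garden: ids {14, 18, 20, 28} → MIN(stock)=6
  Grocery: ids {9, 27} → MIN(stock)=1
  Toys: ids {12, 19, 24} → MIN(stock)=23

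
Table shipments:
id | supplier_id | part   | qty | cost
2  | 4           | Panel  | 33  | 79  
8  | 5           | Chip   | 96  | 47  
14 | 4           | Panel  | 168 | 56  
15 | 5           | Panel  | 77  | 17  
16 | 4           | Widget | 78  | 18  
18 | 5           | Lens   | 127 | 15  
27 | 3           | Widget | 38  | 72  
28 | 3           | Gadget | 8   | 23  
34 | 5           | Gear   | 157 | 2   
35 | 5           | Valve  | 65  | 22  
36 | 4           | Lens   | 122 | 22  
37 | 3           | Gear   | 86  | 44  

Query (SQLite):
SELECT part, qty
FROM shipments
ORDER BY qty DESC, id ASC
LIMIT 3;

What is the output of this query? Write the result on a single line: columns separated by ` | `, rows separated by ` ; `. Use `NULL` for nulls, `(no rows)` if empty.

Panel | 168 ; Gear | 157 ; Lens | 127

Sort by qty desc, tiebreak id asc: (168, id=14), (157, id=34), (127, id=18), (122, id=36), (96, id=8), (86, id=37) …. Take first 3.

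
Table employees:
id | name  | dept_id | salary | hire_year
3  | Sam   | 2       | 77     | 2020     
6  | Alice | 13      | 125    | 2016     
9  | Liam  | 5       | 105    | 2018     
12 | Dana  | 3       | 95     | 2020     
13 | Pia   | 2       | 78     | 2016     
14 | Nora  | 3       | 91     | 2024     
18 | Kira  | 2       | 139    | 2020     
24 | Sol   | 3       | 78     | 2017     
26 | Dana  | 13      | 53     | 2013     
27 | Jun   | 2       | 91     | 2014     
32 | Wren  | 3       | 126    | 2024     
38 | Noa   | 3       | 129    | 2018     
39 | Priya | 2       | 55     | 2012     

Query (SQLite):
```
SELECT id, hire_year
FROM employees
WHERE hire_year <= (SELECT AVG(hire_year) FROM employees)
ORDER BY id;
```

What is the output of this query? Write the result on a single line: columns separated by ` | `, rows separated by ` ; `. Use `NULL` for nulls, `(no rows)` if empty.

6 | 2016 ; 13 | 2016 ; 24 | 2017 ; 26 | 2013 ; 27 | 2014 ; 39 | 2012

Scalar subquery: AVG(hire_year) over all employees rows = 2017.846154 (≈; comparison uses full precision).
Keep rows where hire_year <= that value.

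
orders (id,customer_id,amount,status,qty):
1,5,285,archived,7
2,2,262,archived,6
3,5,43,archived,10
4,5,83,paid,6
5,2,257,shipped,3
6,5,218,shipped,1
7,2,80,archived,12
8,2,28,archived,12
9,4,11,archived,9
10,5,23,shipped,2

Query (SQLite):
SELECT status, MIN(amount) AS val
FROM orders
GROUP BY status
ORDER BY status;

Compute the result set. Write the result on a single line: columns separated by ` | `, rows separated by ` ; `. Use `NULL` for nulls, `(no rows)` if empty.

archived | 11 ; paid | 83 ; shipped | 23

Partition orders by status; compute MIN(amount) within each group.
  archived: ids {1, 2, 3, 7, 8, 9} → MIN(amount)=11
  paid: ids {4} → MIN(amount)=83
  shipped: ids {5, 6, 10} → MIN(amount)=23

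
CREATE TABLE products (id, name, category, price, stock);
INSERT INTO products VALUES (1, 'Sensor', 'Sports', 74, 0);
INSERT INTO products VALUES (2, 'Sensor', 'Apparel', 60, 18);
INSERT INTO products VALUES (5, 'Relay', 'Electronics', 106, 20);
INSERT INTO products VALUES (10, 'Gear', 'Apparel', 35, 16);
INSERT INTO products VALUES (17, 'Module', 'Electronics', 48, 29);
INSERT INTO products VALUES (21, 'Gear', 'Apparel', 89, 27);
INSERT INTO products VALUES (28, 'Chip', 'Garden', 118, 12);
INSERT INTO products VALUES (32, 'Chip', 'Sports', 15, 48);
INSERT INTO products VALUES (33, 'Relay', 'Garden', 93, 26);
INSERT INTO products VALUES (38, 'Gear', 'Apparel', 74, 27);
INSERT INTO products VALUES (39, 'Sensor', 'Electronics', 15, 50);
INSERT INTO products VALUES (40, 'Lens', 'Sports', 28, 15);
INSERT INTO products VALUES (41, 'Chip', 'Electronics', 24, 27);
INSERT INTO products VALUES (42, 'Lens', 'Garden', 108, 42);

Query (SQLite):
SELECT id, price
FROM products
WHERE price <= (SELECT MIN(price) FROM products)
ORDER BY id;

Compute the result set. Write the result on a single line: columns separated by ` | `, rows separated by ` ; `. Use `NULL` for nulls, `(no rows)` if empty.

32 | 15 ; 39 | 15

Scalar subquery: MIN(price) over all products rows = 15.
Keep rows where price <= that value.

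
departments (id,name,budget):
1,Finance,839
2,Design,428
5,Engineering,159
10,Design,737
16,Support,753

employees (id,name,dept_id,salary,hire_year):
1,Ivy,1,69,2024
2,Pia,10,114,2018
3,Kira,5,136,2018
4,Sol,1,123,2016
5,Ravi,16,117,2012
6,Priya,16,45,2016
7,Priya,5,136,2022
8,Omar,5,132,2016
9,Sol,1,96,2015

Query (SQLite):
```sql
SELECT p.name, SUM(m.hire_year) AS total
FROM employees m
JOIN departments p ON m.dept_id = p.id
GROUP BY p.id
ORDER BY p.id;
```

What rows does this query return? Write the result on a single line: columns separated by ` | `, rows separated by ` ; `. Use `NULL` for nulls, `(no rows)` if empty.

Join each employees row to its departments via dept_id.
Group joined rows by departments.id; compute SUM(m.hire_year) per group.
  1: ids {1, 4, 9} → SUM(m.hire_year)=6055
  5: ids {3, 7, 8} → SUM(m.hire_year)=6056
  10: ids {2} → SUM(m.hire_year)=2018
  16: ids {5, 6} → SUM(m.hire_year)=4028

Finance | 6055 ; Engineering | 6056 ; Design | 2018 ; Support | 4028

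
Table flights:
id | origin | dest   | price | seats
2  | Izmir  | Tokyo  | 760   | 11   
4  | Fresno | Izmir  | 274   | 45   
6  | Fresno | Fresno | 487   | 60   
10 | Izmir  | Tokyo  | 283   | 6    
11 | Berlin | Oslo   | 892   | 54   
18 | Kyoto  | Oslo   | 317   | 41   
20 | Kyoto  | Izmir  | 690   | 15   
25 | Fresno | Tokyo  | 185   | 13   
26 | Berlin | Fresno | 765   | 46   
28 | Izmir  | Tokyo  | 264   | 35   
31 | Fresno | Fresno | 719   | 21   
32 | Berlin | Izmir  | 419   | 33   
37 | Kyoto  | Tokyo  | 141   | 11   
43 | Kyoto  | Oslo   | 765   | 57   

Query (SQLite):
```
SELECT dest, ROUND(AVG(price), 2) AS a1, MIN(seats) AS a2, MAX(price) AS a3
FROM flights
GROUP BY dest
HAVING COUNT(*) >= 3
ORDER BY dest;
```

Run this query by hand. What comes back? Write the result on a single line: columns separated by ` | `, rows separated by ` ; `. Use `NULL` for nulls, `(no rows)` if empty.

Fresno | 657 | 21 | 765 ; Izmir | 461 | 15 | 690 ; Oslo | 658 | 41 | 892 ; Tokyo | 326.6 | 6 | 760

Group flights by dest.
Per group compute: ROUND(AVG(price), 2), MIN(seats), MAX(price).
HAVING: drop groups with fewer than 3 rows.
  Fresno: ids {6, 26, 31} → ROUND(AVG(price), 2)=657, MIN(seats)=21, MAX(price)=765
  Izmir: ids {4, 20, 32} → ROUND(AVG(price), 2)=461, MIN(seats)=15, MAX(price)=690
  Oslo: ids {11, 18, 43} → ROUND(AVG(price), 2)=658, MIN(seats)=41, MAX(price)=892
  Tokyo: ids {2, 10, 25, 28, 37} → ROUND(AVG(price), 2)=326.6, MIN(seats)=6, MAX(price)=760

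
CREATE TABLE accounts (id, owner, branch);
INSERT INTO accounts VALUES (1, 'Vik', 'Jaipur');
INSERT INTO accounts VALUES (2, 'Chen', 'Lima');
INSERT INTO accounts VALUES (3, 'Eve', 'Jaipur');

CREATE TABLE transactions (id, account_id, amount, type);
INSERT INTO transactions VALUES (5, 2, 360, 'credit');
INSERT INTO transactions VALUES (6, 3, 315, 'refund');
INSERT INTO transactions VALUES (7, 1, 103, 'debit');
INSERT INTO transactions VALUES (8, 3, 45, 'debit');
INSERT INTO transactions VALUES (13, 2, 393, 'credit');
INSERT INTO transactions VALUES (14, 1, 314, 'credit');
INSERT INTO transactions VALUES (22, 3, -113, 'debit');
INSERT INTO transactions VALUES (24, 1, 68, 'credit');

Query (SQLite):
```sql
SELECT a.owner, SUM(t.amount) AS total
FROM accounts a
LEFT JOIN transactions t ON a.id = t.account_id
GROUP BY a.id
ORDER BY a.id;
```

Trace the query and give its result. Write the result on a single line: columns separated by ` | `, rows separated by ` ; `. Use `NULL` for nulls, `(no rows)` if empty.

LEFT JOIN keeps every accounts row; unmatched ones get NULL for transactions columns.
Group by accounts.id and compute SUM(t.amount). SUM over an all-NULL group is NULL.
  1: ids {7, 14, 24} → SUM(t.amount)=485
  2: ids {5, 13} → SUM(t.amount)=753
  3: ids {6, 8, 22} → SUM(t.amount)=247

Vik | 485 ; Chen | 753 ; Eve | 247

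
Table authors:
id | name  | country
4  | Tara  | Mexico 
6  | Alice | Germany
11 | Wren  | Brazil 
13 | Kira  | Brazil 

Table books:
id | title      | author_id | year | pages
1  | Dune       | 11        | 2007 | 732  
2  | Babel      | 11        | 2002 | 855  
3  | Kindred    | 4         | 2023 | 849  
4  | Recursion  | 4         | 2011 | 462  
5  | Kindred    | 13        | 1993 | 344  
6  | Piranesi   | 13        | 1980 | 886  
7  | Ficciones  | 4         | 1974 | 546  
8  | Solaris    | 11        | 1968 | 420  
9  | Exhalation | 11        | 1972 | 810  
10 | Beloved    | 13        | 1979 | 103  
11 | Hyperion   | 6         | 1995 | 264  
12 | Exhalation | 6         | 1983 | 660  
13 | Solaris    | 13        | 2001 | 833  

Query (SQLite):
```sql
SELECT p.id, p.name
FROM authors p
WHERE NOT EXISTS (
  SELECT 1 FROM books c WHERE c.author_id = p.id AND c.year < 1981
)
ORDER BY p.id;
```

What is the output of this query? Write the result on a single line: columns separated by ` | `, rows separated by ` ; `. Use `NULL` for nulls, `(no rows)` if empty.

6 | Alice

For each authors row, check whether any books with matching author_id has year < 1981.
Keep rows where that is false.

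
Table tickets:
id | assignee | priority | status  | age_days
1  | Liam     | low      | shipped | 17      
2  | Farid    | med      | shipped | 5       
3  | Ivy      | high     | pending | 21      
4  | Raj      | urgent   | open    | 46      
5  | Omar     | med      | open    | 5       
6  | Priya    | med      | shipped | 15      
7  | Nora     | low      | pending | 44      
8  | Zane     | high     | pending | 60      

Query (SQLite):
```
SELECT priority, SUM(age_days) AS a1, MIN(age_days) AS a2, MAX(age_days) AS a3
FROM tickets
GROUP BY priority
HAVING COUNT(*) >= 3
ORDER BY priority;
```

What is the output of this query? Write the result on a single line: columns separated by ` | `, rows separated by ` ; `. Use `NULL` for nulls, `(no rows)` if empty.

Group tickets by priority.
Per group compute: SUM(age_days), MIN(age_days), MAX(age_days).
HAVING: drop groups with fewer than 3 rows.
  high: ids {3, 8} → SUM(age_days)=81, MIN(age_days)=21, MAX(age_days)=60
  low: ids {1, 7} → SUM(age_days)=61, MIN(age_days)=17, MAX(age_days)=44
  med: ids {2, 5, 6} → SUM(age_days)=25, MIN(age_days)=5, MAX(age_days)=15
  urgent: ids {4} → SUM(age_days)=46, MIN(age_days)=46, MAX(age_days)=46

med | 25 | 5 | 15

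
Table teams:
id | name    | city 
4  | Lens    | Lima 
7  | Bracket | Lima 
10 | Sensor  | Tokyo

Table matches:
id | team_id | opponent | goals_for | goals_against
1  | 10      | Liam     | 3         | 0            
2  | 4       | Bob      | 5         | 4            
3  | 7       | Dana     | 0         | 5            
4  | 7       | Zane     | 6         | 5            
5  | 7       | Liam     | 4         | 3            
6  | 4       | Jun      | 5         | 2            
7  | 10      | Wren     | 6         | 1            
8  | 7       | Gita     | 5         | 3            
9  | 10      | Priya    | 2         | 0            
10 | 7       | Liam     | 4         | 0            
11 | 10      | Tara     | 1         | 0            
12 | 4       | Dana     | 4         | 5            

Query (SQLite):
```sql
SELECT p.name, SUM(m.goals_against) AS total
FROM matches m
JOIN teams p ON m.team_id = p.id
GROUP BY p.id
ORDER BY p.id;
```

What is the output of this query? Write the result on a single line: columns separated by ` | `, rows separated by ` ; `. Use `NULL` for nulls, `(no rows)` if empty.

Join each matches row to its teams via team_id.
Group joined rows by teams.id; compute SUM(m.goals_against) per group.
  4: ids {2, 6, 12} → SUM(m.goals_against)=11
  7: ids {3, 4, 5, 8, 10} → SUM(m.goals_against)=16
  10: ids {1, 7, 9, 11} → SUM(m.goals_against)=1

Lens | 11 ; Bracket | 16 ; Sensor | 1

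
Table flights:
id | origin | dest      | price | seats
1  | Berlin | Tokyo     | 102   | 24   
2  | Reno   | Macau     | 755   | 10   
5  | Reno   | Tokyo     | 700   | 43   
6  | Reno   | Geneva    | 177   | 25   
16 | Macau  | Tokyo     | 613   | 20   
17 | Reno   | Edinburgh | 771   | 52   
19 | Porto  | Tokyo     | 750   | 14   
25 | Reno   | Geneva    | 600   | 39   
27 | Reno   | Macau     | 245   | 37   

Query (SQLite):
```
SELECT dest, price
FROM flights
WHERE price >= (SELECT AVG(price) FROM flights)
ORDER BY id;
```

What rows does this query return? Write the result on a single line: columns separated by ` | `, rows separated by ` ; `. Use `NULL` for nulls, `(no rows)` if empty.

Scalar subquery: AVG(price) over all flights rows = 523.666667 (≈; comparison uses full precision).
Keep rows where price >= that value.

Macau | 755 ; Tokyo | 700 ; Tokyo | 613 ; Edinburgh | 771 ; Tokyo | 750 ; Geneva | 600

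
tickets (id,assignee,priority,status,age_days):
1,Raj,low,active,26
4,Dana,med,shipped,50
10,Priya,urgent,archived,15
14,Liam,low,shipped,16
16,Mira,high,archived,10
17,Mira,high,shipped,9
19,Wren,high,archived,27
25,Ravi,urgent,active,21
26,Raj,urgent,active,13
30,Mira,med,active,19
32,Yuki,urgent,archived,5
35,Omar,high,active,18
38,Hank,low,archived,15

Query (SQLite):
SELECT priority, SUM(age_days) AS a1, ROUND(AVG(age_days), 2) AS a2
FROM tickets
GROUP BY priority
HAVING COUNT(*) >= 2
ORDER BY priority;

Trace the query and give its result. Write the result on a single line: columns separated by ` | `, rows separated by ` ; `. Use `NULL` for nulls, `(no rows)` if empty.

high | 64 | 16 ; low | 57 | 19 ; med | 69 | 34.5 ; urgent | 54 | 13.5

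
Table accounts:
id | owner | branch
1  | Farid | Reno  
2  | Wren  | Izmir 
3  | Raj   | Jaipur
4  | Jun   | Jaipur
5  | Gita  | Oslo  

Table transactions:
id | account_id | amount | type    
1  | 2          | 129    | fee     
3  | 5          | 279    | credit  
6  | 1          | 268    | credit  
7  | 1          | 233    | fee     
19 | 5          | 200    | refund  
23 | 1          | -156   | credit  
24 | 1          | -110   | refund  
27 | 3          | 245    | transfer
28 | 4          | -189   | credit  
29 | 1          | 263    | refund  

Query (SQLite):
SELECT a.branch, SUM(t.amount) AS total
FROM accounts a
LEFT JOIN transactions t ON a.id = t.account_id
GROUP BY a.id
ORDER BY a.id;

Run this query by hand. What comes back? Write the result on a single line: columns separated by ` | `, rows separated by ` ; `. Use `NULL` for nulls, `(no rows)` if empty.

Reno | 498 ; Izmir | 129 ; Jaipur | 245 ; Jaipur | -189 ; Oslo | 479

LEFT JOIN keeps every accounts row; unmatched ones get NULL for transactions columns.
Group by accounts.id and compute SUM(t.amount). SUM over an all-NULL group is NULL.
  1: ids {6, 7, 23, 24, 29} → SUM(t.amount)=498
  2: ids {1} → SUM(t.amount)=129
  3: ids {27} → SUM(t.amount)=245
  4: ids {28} → SUM(t.amount)=-189
  5: ids {3, 19} → SUM(t.amount)=479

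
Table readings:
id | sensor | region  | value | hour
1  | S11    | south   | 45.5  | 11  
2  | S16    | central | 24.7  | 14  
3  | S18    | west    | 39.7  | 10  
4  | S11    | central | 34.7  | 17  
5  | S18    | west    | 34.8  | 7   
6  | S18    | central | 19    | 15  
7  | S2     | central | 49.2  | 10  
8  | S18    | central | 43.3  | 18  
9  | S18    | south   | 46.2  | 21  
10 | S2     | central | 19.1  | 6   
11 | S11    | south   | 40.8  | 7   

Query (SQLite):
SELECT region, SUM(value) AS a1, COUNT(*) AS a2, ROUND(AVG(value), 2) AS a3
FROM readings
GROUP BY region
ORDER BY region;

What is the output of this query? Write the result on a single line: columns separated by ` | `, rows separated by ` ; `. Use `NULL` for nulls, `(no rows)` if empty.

Group readings by region.
Per group compute: SUM(value), COUNT(*), ROUND(AVG(value), 2).
  central: ids {2, 4, 6, 7, 8, 10} → SUM(value)=190, COUNT(*)=6, ROUND(AVG(value), 2)=31.67
  south: ids {1, 9, 11} → SUM(value)=132.5, COUNT(*)=3, ROUND(AVG(value), 2)=44.17
  west: ids {3, 5} → SUM(value)=74.5, COUNT(*)=2, ROUND(AVG(value), 2)=37.25

central | 190 | 6 | 31.67 ; south | 132.5 | 3 | 44.17 ; west | 74.5 | 2 | 37.25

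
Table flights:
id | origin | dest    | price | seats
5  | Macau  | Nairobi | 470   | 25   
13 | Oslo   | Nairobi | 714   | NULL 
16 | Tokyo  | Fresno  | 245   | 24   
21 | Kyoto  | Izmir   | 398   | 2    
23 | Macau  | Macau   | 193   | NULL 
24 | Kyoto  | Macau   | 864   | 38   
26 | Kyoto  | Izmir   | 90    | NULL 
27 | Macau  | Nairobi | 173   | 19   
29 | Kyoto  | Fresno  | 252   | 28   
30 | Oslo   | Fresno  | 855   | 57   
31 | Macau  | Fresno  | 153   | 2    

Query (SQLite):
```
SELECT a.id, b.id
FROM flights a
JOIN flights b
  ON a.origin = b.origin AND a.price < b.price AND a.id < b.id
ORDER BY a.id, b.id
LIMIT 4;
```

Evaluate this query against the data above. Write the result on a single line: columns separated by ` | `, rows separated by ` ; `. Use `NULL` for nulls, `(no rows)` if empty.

13 | 30 ; 21 | 24 ; 26 | 29

Pairs (a,b) with same origin, a.price < b.price, a.id < b.id.
origin groups: Kyoto:{21,24,26,29} Macau:{5,23,27,31} Oslo:{13,30} Tokyo:{16}
Ordered by (a.id, b.id); first 4.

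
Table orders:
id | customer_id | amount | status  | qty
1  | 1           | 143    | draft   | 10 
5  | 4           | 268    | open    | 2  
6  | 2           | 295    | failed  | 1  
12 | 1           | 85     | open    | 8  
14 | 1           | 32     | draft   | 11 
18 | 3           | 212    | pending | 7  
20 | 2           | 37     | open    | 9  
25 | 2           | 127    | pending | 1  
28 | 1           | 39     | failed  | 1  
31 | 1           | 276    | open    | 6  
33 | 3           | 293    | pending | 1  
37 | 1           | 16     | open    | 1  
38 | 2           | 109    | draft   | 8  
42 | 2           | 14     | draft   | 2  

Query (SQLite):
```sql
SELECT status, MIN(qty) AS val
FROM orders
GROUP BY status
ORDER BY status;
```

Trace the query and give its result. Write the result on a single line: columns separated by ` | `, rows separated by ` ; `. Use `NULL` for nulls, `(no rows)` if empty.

Partition orders by status; compute MIN(qty) within each group.
  draft: ids {1, 14, 38, 42} → MIN(qty)=2
  failed: ids {6, 28} → MIN(qty)=1
  open: ids {5, 12, 20, 31, 37} → MIN(qty)=1
  pending: ids {18, 25, 33} → MIN(qty)=1

draft | 2 ; failed | 1 ; open | 1 ; pending | 1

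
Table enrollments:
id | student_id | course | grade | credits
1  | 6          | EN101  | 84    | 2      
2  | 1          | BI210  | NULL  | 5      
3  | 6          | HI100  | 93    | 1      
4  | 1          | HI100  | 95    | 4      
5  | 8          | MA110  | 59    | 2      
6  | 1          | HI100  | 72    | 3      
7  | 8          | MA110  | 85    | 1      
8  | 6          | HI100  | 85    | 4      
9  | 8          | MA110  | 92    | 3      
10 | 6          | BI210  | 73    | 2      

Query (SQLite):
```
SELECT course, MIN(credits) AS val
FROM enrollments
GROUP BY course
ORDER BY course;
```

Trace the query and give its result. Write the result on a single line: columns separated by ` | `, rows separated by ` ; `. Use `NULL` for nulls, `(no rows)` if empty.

Partition enrollments by course; compute MIN(credits) within each group.
  BI210: ids {2, 10} → MIN(credits)=2
  EN101: ids {1} → MIN(credits)=2
  HI100: ids {3, 4, 6, 8} → MIN(credits)=1
  MA110: ids {5, 7, 9} → MIN(credits)=1

BI210 | 2 ; EN101 | 2 ; HI100 | 1 ; MA110 | 1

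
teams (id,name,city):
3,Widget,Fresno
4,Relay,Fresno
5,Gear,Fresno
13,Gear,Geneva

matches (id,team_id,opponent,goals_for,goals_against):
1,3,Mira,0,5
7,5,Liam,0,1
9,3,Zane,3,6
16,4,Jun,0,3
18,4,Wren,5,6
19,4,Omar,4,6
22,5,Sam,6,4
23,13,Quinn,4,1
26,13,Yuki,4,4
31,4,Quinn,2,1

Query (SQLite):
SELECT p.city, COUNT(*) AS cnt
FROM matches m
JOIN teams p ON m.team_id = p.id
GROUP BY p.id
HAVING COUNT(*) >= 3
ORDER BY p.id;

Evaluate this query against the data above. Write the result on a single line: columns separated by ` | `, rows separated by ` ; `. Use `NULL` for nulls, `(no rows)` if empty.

Fresno | 4

Join each matches row to its teams via team_id.
Group joined rows by teams.id; compute COUNT(*) per group.
HAVING: keep groups with count ≥ 3.
  3: ids {1, 9} → COUNT(*)=2
  4: ids {16, 18, 19, 31} → COUNT(*)=4
  5: ids {7, 22} → COUNT(*)=2
  13: ids {23, 26} → COUNT(*)=2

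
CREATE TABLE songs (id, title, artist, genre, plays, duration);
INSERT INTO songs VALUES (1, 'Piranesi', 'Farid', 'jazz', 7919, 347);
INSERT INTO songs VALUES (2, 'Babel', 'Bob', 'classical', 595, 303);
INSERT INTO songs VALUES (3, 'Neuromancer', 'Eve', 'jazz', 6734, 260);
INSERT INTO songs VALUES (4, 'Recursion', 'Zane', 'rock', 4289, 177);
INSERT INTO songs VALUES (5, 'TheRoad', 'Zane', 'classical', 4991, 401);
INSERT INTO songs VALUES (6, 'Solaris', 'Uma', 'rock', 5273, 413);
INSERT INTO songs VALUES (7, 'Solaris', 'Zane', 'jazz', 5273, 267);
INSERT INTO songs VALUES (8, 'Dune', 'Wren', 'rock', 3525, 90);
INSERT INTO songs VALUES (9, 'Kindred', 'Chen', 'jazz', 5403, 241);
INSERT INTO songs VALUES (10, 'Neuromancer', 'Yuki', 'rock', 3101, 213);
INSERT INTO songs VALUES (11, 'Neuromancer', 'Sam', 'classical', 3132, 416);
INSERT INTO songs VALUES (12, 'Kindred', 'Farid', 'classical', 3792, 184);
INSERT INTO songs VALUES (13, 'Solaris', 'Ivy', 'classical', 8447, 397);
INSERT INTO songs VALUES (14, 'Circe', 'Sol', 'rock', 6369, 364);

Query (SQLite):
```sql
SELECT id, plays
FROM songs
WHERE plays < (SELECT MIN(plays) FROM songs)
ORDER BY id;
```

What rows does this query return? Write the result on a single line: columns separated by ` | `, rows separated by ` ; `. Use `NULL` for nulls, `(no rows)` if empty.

Scalar subquery: MIN(plays) over all songs rows = 595.
Keep rows where plays < that value.

(no rows)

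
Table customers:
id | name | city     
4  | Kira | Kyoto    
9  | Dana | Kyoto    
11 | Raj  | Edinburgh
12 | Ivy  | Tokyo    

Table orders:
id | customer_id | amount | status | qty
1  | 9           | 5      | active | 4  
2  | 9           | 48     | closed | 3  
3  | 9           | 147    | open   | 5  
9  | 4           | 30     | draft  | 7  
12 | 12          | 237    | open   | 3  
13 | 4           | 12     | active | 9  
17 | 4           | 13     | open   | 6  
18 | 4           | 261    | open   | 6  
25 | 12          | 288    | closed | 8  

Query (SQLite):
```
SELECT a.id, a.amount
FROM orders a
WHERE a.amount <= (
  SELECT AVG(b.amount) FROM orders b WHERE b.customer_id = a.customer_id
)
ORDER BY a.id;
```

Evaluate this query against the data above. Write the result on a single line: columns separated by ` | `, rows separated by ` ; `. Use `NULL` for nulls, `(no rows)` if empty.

For each orders row a, compute AVG(amount) over rows sharing a.customer_id.
Keep row a if a.amount <= that per-group AVG.
  customer_id=4: AVG(amount) = 79.0
  customer_id=9: AVG(amount) = 66.666667
  customer_id=12: AVG(amount) = 262.5

1 | 5 ; 2 | 48 ; 9 | 30 ; 12 | 237 ; 13 | 12 ; 17 | 13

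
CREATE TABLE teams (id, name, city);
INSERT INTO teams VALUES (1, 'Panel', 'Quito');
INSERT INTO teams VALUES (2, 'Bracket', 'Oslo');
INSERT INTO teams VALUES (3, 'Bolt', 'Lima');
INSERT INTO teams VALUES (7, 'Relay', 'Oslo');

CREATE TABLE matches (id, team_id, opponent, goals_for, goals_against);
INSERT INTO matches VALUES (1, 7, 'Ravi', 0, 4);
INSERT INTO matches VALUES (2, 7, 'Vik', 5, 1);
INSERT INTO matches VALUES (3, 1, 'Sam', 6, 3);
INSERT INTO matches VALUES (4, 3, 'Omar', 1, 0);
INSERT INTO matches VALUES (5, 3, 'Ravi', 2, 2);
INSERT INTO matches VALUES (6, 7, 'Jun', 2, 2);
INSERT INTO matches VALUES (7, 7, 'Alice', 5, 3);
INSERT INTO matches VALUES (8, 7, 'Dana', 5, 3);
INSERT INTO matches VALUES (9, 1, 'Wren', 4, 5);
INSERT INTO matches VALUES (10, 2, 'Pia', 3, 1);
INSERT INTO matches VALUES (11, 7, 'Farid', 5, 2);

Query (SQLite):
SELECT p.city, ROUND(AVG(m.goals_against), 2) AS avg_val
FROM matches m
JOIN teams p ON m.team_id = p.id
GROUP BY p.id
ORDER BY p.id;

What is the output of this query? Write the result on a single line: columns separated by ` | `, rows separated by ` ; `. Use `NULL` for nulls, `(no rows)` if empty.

Quito | 4 ; Oslo | 1 ; Lima | 1 ; Oslo | 2.5

Join each matches row to its teams via team_id.
Group joined rows by teams.id; compute ROUND(AVG(m.goals_against), 2) per group.
  1: ids {3, 9} → ROUND(AVG(m.goals_against), 2)=4
  2: ids {10} → ROUND(AVG(m.goals_against), 2)=1
  3: ids {4, 5} → ROUND(AVG(m.goals_against), 2)=1
  7: ids {1, 2, 6, 7, 8, 11} → ROUND(AVG(m.goals_against), 2)=2.5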